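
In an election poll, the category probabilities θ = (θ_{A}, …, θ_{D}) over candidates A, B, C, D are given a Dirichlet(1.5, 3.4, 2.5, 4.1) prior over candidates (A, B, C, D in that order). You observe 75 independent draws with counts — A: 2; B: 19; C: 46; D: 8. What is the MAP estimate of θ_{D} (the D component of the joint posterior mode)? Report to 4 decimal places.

0.1345

The Dirichlet prior is conjugate to the Multinomial likelihood: each posterior αⱼ = prior αⱼ + observed count nⱼ.
Posterior concentration: (3.5, 22.4, 48.5, 12.1), total = 86.5.
Joint mode component: (α_{D}−1)/(Σα−K) = 11.1/82.5 = 0.1345.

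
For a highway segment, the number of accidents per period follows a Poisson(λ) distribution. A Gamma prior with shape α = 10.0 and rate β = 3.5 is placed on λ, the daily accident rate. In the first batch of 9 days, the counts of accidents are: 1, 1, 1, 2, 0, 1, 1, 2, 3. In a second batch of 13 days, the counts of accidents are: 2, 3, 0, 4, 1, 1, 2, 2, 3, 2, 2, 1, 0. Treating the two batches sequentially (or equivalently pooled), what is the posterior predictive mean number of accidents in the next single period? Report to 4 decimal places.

1.7647

With a Gamma(shape α, rate β) prior, the Poisson likelihood is conjugate: the posterior is Gamma(α + ΣXᵢ, β + n).
Batch 1: sum of counts S = 12 over n = 9 days.
After batch 1: Gamma(α+S, β+n) = Gamma(10.0+12, 3.5+9) = Gamma(22.0, 12.5).
Batch 2: sum of counts S = 23 over n = 13 days.
After batch 2: Gamma(α+S, β+n) = Gamma(22.0+23, 12.5+13) = Gamma(45.0, 25.5).
The predictive distribution for one future period is NegBinom with mean α/β = 1.7647.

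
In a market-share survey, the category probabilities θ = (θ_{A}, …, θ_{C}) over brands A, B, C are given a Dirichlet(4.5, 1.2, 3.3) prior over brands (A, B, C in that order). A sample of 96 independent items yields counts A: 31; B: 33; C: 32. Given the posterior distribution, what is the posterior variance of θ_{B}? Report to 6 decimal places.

0.002072

The Dirichlet prior is conjugate to the Multinomial likelihood: each posterior αⱼ = prior αⱼ + observed count nⱼ.
Posterior concentration: (35.5, 34.2, 35.3), total = 105.0.
Var[θ_j] = α_j(Σα−α_j)/((Σα)²(Σα+1)) = 34.2·70.8/(105.0²·106.0) = 0.002072.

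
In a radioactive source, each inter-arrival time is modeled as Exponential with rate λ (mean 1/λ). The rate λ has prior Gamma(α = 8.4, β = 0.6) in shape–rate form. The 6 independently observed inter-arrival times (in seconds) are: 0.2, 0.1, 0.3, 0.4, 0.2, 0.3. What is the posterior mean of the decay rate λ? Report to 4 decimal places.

With a Gamma(shape α, rate β) prior on the exponential rate λ, the posterior after n observations with total T = Σxᵢ is Gamma(α+n, β+T).
Sum of observations T = 1.5 seconds; n = 6.
Posterior: Gamma(8.4+6, 0.6+1.5) = Gamma(14.4, 2.1).
Posterior mean of λ = α/β = 14.4/2.1 = 6.8571.

6.8571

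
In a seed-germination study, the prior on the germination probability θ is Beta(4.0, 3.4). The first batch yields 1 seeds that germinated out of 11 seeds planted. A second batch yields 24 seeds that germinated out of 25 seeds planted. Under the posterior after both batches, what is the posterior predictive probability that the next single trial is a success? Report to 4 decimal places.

0.6682

The Beta prior is conjugate to a Binomial/Bernoulli likelihood; the update adds successes to α and failures to β.
After batch 1: Beta(4.0+1, 3.4+10) = Beta(5.0, 13.4).
After batch 2: Beta(5.0+24, 13.4+1) = Beta(29.0, 14.4).
For a single future Bernoulli trial, P(success | data) = α/(α+β) = 0.6682.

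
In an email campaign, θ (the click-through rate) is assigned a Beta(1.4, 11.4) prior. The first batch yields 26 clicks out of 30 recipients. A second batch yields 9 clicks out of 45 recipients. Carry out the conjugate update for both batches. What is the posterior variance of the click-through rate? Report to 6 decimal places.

0.002733

The Beta prior is conjugate to a Binomial/Bernoulli likelihood; the update adds successes to α and failures to β.
After batch 1: Beta(1.4+26, 11.4+4) = Beta(27.4, 15.4).
After batch 2: Beta(27.4+9, 15.4+36) = Beta(36.4, 51.4).
Var = αβ/((α+β)²(α+β+1)) = 36.4·51.4/(87.8²·88.8) = 0.002733.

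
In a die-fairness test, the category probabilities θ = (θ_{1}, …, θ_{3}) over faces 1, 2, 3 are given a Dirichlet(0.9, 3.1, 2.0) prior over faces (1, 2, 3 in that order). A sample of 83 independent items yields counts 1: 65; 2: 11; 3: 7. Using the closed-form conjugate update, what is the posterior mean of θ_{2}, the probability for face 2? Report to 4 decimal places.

0.1584

The Dirichlet prior is conjugate to the Multinomial likelihood: each posterior αⱼ = prior αⱼ + observed count nⱼ.
Posterior concentration: (65.9, 14.1, 9.0), total = 89.0.
E[θ_{2}|data] = α_{2}/Σα = 14.1/89.0 = 0.1584.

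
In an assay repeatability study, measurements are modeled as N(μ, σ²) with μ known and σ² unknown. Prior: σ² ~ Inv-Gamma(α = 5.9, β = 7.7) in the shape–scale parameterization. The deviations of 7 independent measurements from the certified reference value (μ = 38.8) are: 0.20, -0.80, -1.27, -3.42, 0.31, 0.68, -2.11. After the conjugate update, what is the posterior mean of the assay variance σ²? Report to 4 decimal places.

2.0476

With known mean μ and an Inverse-Gamma(α, β) prior on σ², the Normal likelihood is conjugate: posterior is Inv-Gamma(α + n/2, β + Σ(xᵢ−μ)²/2).
Σ(xᵢ−μ)² = (0.20)² + (-0.80)² + (-1.27)² + (-3.42)² + (0.31)² + (0.68)² + (-2.11)² = 18.9999.
Posterior: Inv-Gamma(5.9 + 7/2, 7.7 + 18.9999/2) = Inv-Gamma(9.40, 17.19995).
E[σ²|data] = β/(α−1) = 17.19995/8.40 = 2.0476.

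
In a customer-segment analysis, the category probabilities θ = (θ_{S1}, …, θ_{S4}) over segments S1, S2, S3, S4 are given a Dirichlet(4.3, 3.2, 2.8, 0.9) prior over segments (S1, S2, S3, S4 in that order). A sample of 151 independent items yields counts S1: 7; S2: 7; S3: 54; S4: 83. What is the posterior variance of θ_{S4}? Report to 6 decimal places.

The Dirichlet prior is conjugate to the Multinomial likelihood: each posterior αⱼ = prior αⱼ + observed count nⱼ.
Posterior concentration: (11.3, 10.2, 56.8, 83.9), total = 162.2.
Var[θ_j] = α_j(Σα−α_j)/((Σα)²(Σα+1)) = 83.9·78.3/(162.2²·163.2) = 0.001530.

0.001530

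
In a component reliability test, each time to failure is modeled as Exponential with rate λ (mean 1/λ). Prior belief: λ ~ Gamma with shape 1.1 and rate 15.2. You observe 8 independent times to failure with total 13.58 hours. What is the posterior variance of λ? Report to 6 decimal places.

0.010987

With a Gamma(shape α, rate β) prior on the exponential rate λ, the posterior after n observations with total T = Σxᵢ is Gamma(α+n, β+T).
Posterior: Gamma(1.1+8, 15.2+13.58) = Gamma(9.1, 28.78).
Var = α/β² = 0.010987.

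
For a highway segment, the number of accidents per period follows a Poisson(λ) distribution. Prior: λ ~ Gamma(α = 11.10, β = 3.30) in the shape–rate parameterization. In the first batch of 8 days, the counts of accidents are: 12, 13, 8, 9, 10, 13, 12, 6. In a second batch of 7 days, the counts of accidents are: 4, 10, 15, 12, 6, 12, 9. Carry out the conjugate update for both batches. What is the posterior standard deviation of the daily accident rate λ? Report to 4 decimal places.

With a Gamma(shape α, rate β) prior, the Poisson likelihood is conjugate: the posterior is Gamma(α + ΣXᵢ, β + n).
Batch 1: sum of counts S = 83 over n = 8 days.
After batch 1: Gamma(α+S, β+n) = Gamma(11.10+83, 3.30+8) = Gamma(94.10, 11.30).
Batch 2: sum of counts S = 68 over n = 7 days.
After batch 2: Gamma(α+S, β+n) = Gamma(94.10+68, 11.30+7) = Gamma(162.10, 18.30).
SD = √α/β = √162.10/18.30 = 0.6957.

0.6957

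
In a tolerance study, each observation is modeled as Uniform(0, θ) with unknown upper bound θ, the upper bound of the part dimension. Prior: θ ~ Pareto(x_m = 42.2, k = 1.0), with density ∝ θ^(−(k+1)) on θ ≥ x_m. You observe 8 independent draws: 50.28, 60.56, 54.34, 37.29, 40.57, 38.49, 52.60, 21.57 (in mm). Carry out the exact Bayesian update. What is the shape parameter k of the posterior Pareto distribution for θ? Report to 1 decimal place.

A Pareto(scale x_m, shape k) prior on the upper bound θ of Uniform(0, θ) is conjugate: posterior is Pareto(max(x_m, max xᵢ), k + n).
Sample maximum = 60.56; prior scale x_m = 42.2 → posterior scale = max = 60.56.
Posterior shape = 1.0 + 8 = 9.0.
Posterior shape k = 9.0.

9.0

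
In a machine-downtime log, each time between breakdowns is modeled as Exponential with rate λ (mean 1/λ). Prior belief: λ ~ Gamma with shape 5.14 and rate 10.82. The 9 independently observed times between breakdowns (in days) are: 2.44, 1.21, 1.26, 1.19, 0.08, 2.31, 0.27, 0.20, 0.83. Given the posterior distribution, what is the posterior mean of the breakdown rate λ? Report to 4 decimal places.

With a Gamma(shape α, rate β) prior on the exponential rate λ, the posterior after n observations with total T = Σxᵢ is Gamma(α+n, β+T).
Sum of observations T = 9.79 days; n = 9.
Posterior: Gamma(5.14+9, 10.82+9.79) = Gamma(14.14, 20.61).
Posterior mean of λ = α/β = 14.14/20.61 = 0.6861.

0.6861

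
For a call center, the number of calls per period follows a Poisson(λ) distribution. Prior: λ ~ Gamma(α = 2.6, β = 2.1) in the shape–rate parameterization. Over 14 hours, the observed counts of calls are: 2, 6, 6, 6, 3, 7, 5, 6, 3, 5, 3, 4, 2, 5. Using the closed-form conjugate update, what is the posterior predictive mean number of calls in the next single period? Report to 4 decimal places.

With a Gamma(shape α, rate β) prior, the Poisson likelihood is conjugate: the posterior is Gamma(α + ΣXᵢ, β + n).
Sum of counts S = 63 over n = 14 hours.
Posterior: Gamma(α+S, β+n) = Gamma(2.6+63, 2.1+14) = Gamma(65.6, 16.1).
The predictive distribution for one future period is NegBinom with mean α/β = 4.0745.

4.0745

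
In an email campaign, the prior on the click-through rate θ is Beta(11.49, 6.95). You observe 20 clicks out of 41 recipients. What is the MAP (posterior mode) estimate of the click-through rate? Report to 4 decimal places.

0.5308

The Beta prior is conjugate to a Binomial/Bernoulli likelihood; the update adds successes to α and failures to β.
Posterior: Beta(α+k, β+n−k) = Beta(11.49+20, 6.95+21) = Beta(31.49, 27.95).
Mode of Beta(a,b) for a,b>1 is (a−1)/(a+b−2) = 30.49/57.44 = 0.5308.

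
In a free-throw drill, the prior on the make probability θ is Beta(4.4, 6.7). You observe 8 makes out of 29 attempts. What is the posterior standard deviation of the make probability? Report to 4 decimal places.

The Beta prior is conjugate to a Binomial/Bernoulli likelihood; the update adds successes to α and failures to β.
Posterior: Beta(α+k, β+n−k) = Beta(4.4+8, 6.7+21) = Beta(12.4, 27.7).
Var = αβ/((α+β)²(α+β+1)) = 12.4·27.7/(40.1²·41.1) = 0.00519722; SD = √0.00519722 = 0.0721.

0.0721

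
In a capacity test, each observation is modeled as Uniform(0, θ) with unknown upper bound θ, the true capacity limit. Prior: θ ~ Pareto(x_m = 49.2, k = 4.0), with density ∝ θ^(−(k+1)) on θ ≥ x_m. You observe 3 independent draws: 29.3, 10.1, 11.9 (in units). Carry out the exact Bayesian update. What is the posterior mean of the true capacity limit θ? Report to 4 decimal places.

57.4000

A Pareto(scale x_m, shape k) prior on the upper bound θ of Uniform(0, θ) is conjugate: posterior is Pareto(max(x_m, max xᵢ), k + n).
Sample maximum = 29.3; prior scale x_m = 49.2 → posterior scale = max = 49.2.
Posterior shape = 4.0 + 3 = 7.0.
E[θ|data] = k·x_m/(k−1) = 7.0·49.2/6.0 = 57.4000.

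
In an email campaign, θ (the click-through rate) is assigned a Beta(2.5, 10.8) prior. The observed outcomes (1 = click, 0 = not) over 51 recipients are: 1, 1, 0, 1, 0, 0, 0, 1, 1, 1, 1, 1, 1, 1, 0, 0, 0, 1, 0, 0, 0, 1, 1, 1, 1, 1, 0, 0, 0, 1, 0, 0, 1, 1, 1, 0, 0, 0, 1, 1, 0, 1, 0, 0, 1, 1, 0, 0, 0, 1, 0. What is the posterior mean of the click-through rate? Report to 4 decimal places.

The Beta prior is conjugate to a Binomial/Bernoulli likelihood; the update adds successes to α and failures to β.
Posterior: Beta(α+k, β+n−k) = Beta(2.5+26, 10.8+25) = Beta(28.5, 35.8).
Posterior mean = α/(α+β) = 28.5/64.3 = 0.4432.

0.4432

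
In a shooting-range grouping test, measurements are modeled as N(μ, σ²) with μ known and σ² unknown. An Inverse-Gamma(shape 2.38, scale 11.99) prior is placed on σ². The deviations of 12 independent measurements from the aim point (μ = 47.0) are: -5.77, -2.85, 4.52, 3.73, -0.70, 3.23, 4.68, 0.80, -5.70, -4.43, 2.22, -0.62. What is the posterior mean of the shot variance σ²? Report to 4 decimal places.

With known mean μ and an Inverse-Gamma(α, β) prior on σ², the Normal likelihood is conjugate: posterior is Inv-Gamma(α + n/2, β + Σ(xᵢ−μ)²/2).
Σ(xᵢ−μ)² = (-5.77)² + (-2.85)² + (4.52)² + (3.73)² + (-0.70)² + (3.23)² + (4.68)² + (0.80)² + (-5.70)² + (-4.43)² + (2.22)² + (-0.62)² = 166.6517.
Posterior: Inv-Gamma(2.38 + 12/2, 11.99 + 166.6517/2) = Inv-Gamma(8.38, 95.31585).
E[σ²|data] = β/(α−1) = 95.31585/7.38 = 12.9154.

12.9154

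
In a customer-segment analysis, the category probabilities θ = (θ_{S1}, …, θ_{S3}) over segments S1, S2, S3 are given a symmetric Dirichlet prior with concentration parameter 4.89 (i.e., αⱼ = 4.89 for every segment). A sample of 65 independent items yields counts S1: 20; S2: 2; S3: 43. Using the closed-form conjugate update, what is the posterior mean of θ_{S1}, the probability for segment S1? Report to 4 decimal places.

The Dirichlet prior is conjugate to the Multinomial likelihood: each posterior αⱼ = prior αⱼ + observed count nⱼ.
Posterior concentration: (24.89, 6.89, 47.89), total = 79.67.
E[θ_{S1}|data] = α_{S1}/Σα = 24.89/79.67 = 0.3124.

0.3124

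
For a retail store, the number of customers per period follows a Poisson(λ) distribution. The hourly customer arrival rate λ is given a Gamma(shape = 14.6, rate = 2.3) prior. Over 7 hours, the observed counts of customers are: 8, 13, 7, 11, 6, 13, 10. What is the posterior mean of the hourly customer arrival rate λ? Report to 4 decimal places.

8.8817

With a Gamma(shape α, rate β) prior, the Poisson likelihood is conjugate: the posterior is Gamma(α + ΣXᵢ, β + n).
Sum of counts S = 68 over n = 7 hours.
Posterior: Gamma(α+S, β+n) = Gamma(14.6+68, 2.3+7) = Gamma(82.6, 9.3).
Posterior mean = α/β = 82.6/9.3 = 8.8817.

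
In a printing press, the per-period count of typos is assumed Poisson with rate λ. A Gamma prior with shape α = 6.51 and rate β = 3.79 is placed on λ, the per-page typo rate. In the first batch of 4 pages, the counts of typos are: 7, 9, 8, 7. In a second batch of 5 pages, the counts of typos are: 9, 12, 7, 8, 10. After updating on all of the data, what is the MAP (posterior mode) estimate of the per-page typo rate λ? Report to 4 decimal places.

6.4511

With a Gamma(shape α, rate β) prior, the Poisson likelihood is conjugate: the posterior is Gamma(α + ΣXᵢ, β + n).
Batch 1: sum of counts S = 31 over n = 4 pages.
After batch 1: Gamma(α+S, β+n) = Gamma(6.51+31, 3.79+4) = Gamma(37.51, 7.79).
Batch 2: sum of counts S = 46 over n = 5 pages.
After batch 2: Gamma(α+S, β+n) = Gamma(37.51+46, 7.79+5) = Gamma(83.51, 12.79).
Mode of Gamma(α,β) for α≥1 is (α−1)/β = 82.51/12.79 = 6.4511.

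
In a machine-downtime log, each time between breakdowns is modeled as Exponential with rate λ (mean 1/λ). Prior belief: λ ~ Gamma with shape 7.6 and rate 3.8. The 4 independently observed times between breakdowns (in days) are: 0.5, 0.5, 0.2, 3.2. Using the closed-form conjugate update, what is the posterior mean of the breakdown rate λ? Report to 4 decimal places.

With a Gamma(shape α, rate β) prior on the exponential rate λ, the posterior after n observations with total T = Σxᵢ is Gamma(α+n, β+T).
Sum of observations T = 4.4 days; n = 4.
Posterior: Gamma(7.6+4, 3.8+4.4) = Gamma(11.6, 8.2).
Posterior mean of λ = α/β = 11.6/8.2 = 1.4146.

1.4146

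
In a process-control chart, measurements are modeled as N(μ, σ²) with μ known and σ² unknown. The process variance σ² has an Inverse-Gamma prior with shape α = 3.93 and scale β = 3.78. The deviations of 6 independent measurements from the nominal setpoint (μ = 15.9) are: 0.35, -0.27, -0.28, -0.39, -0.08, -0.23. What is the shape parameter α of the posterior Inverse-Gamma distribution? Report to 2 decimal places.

With known mean μ and an Inverse-Gamma(α, β) prior on σ², the Normal likelihood is conjugate: posterior is Inv-Gamma(α + n/2, β + Σ(xᵢ−μ)²/2).
Σ(xᵢ−μ)² = (0.35)² + (-0.27)² + (-0.28)² + (-0.39)² + (-0.08)² + (-0.23)² = 0.4852.
Posterior: Inv-Gamma(3.93 + 6/2, 3.78 + 0.4852/2) = Inv-Gamma(6.93, 4.02260).
Posterior α = 6.93.

6.93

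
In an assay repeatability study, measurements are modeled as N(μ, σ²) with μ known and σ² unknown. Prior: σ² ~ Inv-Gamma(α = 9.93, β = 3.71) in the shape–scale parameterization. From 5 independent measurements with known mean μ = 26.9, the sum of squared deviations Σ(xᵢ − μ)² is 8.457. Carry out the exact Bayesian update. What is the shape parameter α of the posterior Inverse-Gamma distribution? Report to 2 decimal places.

12.43

With known mean μ and an Inverse-Gamma(α, β) prior on σ², the Normal likelihood is conjugate: posterior is Inv-Gamma(α + n/2, β + Σ(xᵢ−μ)²/2).
Posterior: Inv-Gamma(9.93 + 5/2, 3.71 + 8.457/2) = Inv-Gamma(12.43, 7.9385).
Posterior α = 12.43.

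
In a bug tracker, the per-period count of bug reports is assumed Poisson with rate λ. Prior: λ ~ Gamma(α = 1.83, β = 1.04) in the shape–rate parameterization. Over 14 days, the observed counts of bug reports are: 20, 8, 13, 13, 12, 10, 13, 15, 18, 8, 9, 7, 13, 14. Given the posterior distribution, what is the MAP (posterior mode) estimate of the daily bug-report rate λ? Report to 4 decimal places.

With a Gamma(shape α, rate β) prior, the Poisson likelihood is conjugate: the posterior is Gamma(α + ΣXᵢ, β + n).
Sum of counts S = 173 over n = 14 days.
Posterior: Gamma(α+S, β+n) = Gamma(1.83+173, 1.04+14) = Gamma(174.83, 15.04).
Mode of Gamma(α,β) for α≥1 is (α−1)/β = 173.83/15.04 = 11.5578.

11.5578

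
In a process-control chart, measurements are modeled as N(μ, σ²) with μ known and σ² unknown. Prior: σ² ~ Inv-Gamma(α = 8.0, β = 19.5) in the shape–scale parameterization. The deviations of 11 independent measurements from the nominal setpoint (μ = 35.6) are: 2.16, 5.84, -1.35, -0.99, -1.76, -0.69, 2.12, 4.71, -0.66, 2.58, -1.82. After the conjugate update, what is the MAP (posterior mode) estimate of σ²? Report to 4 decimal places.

With known mean μ and an Inverse-Gamma(α, β) prior on σ², the Normal likelihood is conjugate: posterior is Inv-Gamma(α + n/2, β + Σ(xᵢ−μ)²/2).
Σ(xᵢ−μ)² = (2.16)² + (5.84)² + (-1.35)² + (-0.99)² + (-1.76)² + (-0.69)² + (2.12)² + (4.71)² + (-0.66)² + (2.58)² + (-1.82)² = 82.2304.
Posterior: Inv-Gamma(8.0 + 11/2, 19.5 + 82.2304/2) = Inv-Gamma(13.50, 60.61520).
Mode = β/(α+1) = 60.61520/14.50 = 4.1804.

4.1804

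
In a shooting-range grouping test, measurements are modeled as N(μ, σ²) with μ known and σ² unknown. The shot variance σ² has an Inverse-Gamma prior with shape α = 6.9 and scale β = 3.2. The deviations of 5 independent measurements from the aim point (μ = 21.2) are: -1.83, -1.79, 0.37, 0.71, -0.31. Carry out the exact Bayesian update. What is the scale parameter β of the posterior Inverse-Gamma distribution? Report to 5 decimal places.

6.84505

With known mean μ and an Inverse-Gamma(α, β) prior on σ², the Normal likelihood is conjugate: posterior is Inv-Gamma(α + n/2, β + Σ(xᵢ−μ)²/2).
Σ(xᵢ−μ)² = (-1.83)² + (-1.79)² + (0.37)² + (0.71)² + (-0.31)² = 7.2901.
Posterior: Inv-Gamma(6.9 + 5/2, 3.2 + 7.2901/2) = Inv-Gamma(9.40, 6.84505).
Posterior β = 6.84505.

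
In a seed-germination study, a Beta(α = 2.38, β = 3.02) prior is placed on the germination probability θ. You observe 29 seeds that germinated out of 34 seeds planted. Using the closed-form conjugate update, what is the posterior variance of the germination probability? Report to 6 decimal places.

The Beta prior is conjugate to a Binomial/Bernoulli likelihood; the update adds successes to α and failures to β.
Posterior: Beta(α+k, β+n−k) = Beta(2.38+29, 3.02+5) = Beta(31.38, 8.02).
Var = αβ/((α+β)²(α+β+1)) = 31.38·8.02/(39.40²·40.40) = 0.004013.

0.004013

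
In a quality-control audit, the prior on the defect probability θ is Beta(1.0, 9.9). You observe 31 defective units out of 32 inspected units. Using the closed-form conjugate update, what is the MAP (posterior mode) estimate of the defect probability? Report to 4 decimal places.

The Beta prior is conjugate to a Binomial/Bernoulli likelihood; the update adds successes to α and failures to β.
Posterior: Beta(α+k, β+n−k) = Beta(1.0+31, 9.9+1) = Beta(32.0, 10.9).
Mode of Beta(a,b) for a,b>1 is (a−1)/(a+b−2) = 31.0/40.9 = 0.7579.

0.7579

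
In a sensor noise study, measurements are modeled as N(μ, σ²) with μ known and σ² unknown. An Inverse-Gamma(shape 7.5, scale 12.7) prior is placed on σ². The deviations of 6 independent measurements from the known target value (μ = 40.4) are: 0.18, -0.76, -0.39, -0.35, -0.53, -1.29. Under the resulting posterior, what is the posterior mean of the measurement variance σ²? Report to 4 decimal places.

1.4858

With known mean μ and an Inverse-Gamma(α, β) prior on σ², the Normal likelihood is conjugate: posterior is Inv-Gamma(α + n/2, β + Σ(xᵢ−μ)²/2).
Σ(xᵢ−μ)² = (0.18)² + (-0.76)² + (-0.39)² + (-0.35)² + (-0.53)² + (-1.29)² = 2.8296.
Posterior: Inv-Gamma(7.5 + 6/2, 12.7 + 2.8296/2) = Inv-Gamma(10.50, 14.11480).
E[σ²|data] = β/(α−1) = 14.11480/9.50 = 1.4858.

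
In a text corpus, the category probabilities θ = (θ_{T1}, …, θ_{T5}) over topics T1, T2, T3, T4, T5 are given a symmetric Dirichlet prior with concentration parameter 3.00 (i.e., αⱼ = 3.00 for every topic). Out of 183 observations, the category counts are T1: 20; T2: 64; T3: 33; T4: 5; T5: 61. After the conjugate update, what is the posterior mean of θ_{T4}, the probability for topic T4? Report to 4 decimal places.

0.0404

The Dirichlet prior is conjugate to the Multinomial likelihood: each posterior αⱼ = prior αⱼ + observed count nⱼ.
Posterior concentration: (23.00, 67.00, 36.00, 8.00, 64.00), total = 198.00.
E[θ_{T4}|data] = α_{T4}/Σα = 8.00/198.00 = 0.0404.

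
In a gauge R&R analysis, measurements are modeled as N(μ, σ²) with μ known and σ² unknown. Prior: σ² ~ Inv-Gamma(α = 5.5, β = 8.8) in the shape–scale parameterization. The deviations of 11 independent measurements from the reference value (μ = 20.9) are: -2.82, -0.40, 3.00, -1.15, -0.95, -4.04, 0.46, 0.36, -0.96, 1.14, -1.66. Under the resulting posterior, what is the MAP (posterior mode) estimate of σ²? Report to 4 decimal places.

With known mean μ and an Inverse-Gamma(α, β) prior on σ², the Normal likelihood is conjugate: posterior is Inv-Gamma(α + n/2, β + Σ(xᵢ−μ)²/2).
Σ(xᵢ−μ)² = (-2.82)² + (-0.40)² + (3.00)² + (-1.15)² + (-0.95)² + (-4.04)² + (0.46)² + (0.36)² + (-0.96)² + (1.14)² + (-1.66)² = 40.9770.
Posterior: Inv-Gamma(5.5 + 11/2, 8.8 + 40.9770/2) = Inv-Gamma(11.00, 29.28850).
Mode = β/(α+1) = 29.28850/12.00 = 2.4407.

2.4407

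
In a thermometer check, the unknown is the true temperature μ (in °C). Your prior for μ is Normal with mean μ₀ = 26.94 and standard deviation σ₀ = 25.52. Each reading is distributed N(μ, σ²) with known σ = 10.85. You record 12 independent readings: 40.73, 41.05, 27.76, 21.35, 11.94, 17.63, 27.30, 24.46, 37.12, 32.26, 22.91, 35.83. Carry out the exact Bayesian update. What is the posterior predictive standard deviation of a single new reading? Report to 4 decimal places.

For Normal data with known variance σ², a Normal(μ₀, σ₀²) prior on μ is conjugate. Posterior precision = 1/σ₀² + n/σ²; posterior mean is the precision-weighted average of μ₀ and x̄.
σ₀² = 25.52² = 651.2704, σ² = 10.85² = 117.7225; σ² + n·σ₀² = 117.7225 + 12·651.2704 = 7932.9673.
Posterior precision = 1/σ₀² + n/σ² = 1/651.2704 + 12/117.7225 = (σ² + n·σ₀²)/(σ₀²σ²) = 7932.9673/(651.2704·117.7225); posterior variance σₙ² = σ₀²σ²/(σ² + n·σ₀²) = 651.2704·117.7225/7932.9673 = 9.664628.
Predictive variance for one new observation = σₙ² + σ² = 651.2704·117.7225/7932.9673 + 117.7225 = σ²·(σ₀² + 7932.9673)/7932.9673 = 117.7225·8584.2377/7932.9673 = 127.387128; SD = √(117.7225·8584.2377/7932.9673) = 11.2866.

11.2866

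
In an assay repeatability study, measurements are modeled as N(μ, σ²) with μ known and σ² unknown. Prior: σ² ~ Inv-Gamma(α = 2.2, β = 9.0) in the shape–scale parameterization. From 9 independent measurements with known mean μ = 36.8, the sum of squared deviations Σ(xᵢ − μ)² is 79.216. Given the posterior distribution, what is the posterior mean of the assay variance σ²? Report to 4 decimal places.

8.5277

With known mean μ and an Inverse-Gamma(α, β) prior on σ², the Normal likelihood is conjugate: posterior is Inv-Gamma(α + n/2, β + Σ(xᵢ−μ)²/2).
Posterior: Inv-Gamma(2.2 + 9/2, 9.0 + 79.216/2) = Inv-Gamma(6.70, 48.6080).
E[σ²|data] = β/(α−1) = 48.6080/5.70 = 8.5277.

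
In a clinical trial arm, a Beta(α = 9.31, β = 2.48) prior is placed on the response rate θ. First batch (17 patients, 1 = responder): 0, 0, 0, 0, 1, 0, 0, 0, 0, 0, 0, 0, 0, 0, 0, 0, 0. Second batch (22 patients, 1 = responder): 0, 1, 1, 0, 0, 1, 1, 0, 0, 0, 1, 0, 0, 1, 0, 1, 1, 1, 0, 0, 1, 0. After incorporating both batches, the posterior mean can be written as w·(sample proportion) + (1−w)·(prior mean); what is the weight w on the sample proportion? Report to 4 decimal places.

0.7679

The Beta prior is conjugate to a Binomial/Bernoulli likelihood; the update adds successes to α and failures to β.
Total number of patients: n = 17 + 22 = 39.
Posterior mean = (α₀+k)/(α₀+β₀+n) = [n/(α₀+β₀+n)]·(k/n) + [(α₀+β₀)/(α₀+β₀+n)]·α₀/(α₀+β₀), so only n and the prior enter the weight.
The weight on the data is w = n/(α₀+β₀+n) = 39/(9.31+2.48+39) = 39/50.79 = 0.7679.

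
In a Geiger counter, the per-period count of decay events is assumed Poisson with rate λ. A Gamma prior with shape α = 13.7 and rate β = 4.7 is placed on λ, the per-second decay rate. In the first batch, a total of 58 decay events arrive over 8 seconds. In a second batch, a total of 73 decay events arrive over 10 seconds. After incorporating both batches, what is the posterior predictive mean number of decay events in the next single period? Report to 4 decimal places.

With a Gamma(shape α, rate β) prior, the Poisson likelihood is conjugate: the posterior is Gamma(α + ΣXᵢ, β + n).
After batch 1: Gamma(α+S, β+n) = Gamma(13.7+58, 4.7+8) = Gamma(71.7, 12.7).
After batch 2: Gamma(α+S, β+n) = Gamma(71.7+73, 12.7+10) = Gamma(144.7, 22.7).
The predictive distribution for one future period is NegBinom with mean α/β = 6.3744.

6.3744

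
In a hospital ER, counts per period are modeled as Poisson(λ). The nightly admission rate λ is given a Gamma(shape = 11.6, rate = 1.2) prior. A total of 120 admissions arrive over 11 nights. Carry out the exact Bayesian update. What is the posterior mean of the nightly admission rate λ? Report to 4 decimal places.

With a Gamma(shape α, rate β) prior, the Poisson likelihood is conjugate: the posterior is Gamma(α + ΣXᵢ, β + n).
Posterior: Gamma(α+S, β+n) = Gamma(11.6+120, 1.2+11) = Gamma(131.6, 12.2).
Posterior mean = α/β = 131.6/12.2 = 10.7869.

10.7869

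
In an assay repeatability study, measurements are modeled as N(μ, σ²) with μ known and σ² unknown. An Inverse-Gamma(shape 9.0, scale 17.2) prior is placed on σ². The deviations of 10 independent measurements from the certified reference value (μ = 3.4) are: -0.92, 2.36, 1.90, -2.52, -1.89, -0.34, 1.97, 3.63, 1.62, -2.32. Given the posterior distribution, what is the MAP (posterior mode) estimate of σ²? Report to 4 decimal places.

With known mean μ and an Inverse-Gamma(α, β) prior on σ², the Normal likelihood is conjugate: posterior is Inv-Gamma(α + n/2, β + Σ(xᵢ−μ)²/2).
Σ(xᵢ−μ)² = (-0.92)² + (2.36)² + (1.90)² + (-2.52)² + (-1.89)² + (-0.34)² + (1.97)² + (3.63)² + (1.62)² + (-2.32)² = 45.1287.
Posterior: Inv-Gamma(9.0 + 10/2, 17.2 + 45.1287/2) = Inv-Gamma(14.00, 39.76435).
Mode = β/(α+1) = 39.76435/15.00 = 2.6510.

2.6510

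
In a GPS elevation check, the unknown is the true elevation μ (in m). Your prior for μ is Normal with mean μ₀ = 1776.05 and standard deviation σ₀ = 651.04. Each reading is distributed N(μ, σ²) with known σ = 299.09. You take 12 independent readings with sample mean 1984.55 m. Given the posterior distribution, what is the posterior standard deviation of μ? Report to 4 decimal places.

85.5905

For Normal data with known variance σ², a Normal(μ₀, σ₀²) prior on μ is conjugate. Posterior precision = 1/σ₀² + n/σ²; posterior mean is the precision-weighted average of μ₀ and x̄.
σ₀² = 651.04² = 423853.0816, σ² = 299.09² = 89454.8281; σ² + n·σ₀² = 89454.8281 + 12·423853.0816 = 5175691.8073.
Posterior precision = 1/σ₀² + n/σ² = 1/423853.0816 + 12/89454.8281 = (σ² + n·σ₀²)/(σ₀²σ²) = 5175691.8073/(423853.0816·89454.8281); posterior variance σₙ² = σ₀²σ²/(σ² + n·σ₀²) = 423853.0816·89454.8281/5175691.8073 = 7325.726872.
Posterior SD = √σₙ² = √(423853.0816·89454.8281/5175691.8073) = 85.5905.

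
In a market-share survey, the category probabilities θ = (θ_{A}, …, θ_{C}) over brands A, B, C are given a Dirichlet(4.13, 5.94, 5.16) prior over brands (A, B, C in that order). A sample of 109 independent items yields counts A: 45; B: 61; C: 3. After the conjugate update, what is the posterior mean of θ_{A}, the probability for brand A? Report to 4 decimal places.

The Dirichlet prior is conjugate to the Multinomial likelihood: each posterior αⱼ = prior αⱼ + observed count nⱼ.
Posterior concentration: (49.13, 66.94, 8.16), total = 124.23.
E[θ_{A}|data] = α_{A}/Σα = 49.13/124.23 = 0.3955.

0.3955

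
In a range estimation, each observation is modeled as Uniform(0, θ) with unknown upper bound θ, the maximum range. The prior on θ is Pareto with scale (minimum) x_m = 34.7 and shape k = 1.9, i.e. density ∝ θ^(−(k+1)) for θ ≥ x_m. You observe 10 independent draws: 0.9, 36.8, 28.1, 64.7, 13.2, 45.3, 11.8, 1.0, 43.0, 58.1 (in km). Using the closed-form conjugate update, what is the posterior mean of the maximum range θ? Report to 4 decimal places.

70.6358

A Pareto(scale x_m, shape k) prior on the upper bound θ of Uniform(0, θ) is conjugate: posterior is Pareto(max(x_m, max xᵢ), k + n).
Sample maximum = 64.7; prior scale x_m = 34.7 → posterior scale = max = 64.7.
Posterior shape = 1.9 + 10 = 11.9.
E[θ|data] = k·x_m/(k−1) = 11.9·64.7/10.9 = 70.6358.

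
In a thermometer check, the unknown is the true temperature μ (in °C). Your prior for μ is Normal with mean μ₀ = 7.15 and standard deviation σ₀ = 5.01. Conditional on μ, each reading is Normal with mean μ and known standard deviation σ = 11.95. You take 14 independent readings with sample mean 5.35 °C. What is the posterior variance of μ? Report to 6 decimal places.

For Normal data with known variance σ², a Normal(μ₀, σ₀²) prior on μ is conjugate. Posterior precision = 1/σ₀² + n/σ²; posterior mean is the precision-weighted average of μ₀ and x̄.
σ₀² = 5.01² = 25.1001, σ² = 11.95² = 142.8025; σ² + n·σ₀² = 142.8025 + 14·25.1001 = 494.2039.
Posterior precision = 1/σ₀² + n/σ² = 1/25.1001 + 14/142.8025 = (σ² + n·σ₀²)/(σ₀²σ²) = 494.2039/(25.1001·142.8025); posterior variance σₙ² = σ₀²σ²/(σ² + n·σ₀²) = 25.1001·142.8025/494.2039 = 7.252790.

7.252790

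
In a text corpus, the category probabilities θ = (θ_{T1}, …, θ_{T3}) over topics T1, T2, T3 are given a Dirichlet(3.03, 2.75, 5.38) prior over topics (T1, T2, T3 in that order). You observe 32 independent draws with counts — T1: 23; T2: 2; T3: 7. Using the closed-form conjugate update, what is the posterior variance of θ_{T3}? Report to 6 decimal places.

The Dirichlet prior is conjugate to the Multinomial likelihood: each posterior αⱼ = prior αⱼ + observed count nⱼ.
Posterior concentration: (26.03, 4.75, 12.38), total = 43.16.
Var[θ_j] = α_j(Σα−α_j)/((Σα)²(Σα+1)) = 12.38·30.78/(43.16²·44.16) = 0.004632.

0.004632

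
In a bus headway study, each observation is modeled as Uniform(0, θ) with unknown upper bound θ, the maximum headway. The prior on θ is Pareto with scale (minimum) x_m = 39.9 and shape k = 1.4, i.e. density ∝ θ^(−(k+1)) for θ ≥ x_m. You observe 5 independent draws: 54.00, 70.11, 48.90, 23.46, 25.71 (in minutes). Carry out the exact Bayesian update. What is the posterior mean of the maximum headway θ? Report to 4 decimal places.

A Pareto(scale x_m, shape k) prior on the upper bound θ of Uniform(0, θ) is conjugate: posterior is Pareto(max(x_m, max xᵢ), k + n).
Sample maximum = 70.11; prior scale x_m = 39.9 → posterior scale = max = 70.11.
Posterior shape = 1.4 + 5 = 6.4.
E[θ|data] = k·x_m/(k−1) = 6.4·70.11/5.4 = 83.0933.

83.0933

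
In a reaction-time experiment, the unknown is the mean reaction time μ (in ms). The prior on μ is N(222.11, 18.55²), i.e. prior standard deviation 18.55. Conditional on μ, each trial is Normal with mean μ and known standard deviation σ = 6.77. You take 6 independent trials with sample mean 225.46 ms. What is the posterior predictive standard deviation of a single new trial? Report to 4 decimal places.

7.3011

For Normal data with known variance σ², a Normal(μ₀, σ₀²) prior on μ is conjugate. Posterior precision = 1/σ₀² + n/σ²; posterior mean is the precision-weighted average of μ₀ and x̄.
σ₀² = 18.55² = 344.1025, σ² = 6.77² = 45.8329; σ² + n·σ₀² = 45.8329 + 6·344.1025 = 2110.4479.
Posterior precision = 1/σ₀² + n/σ² = 1/344.1025 + 6/45.8329 = (σ² + n·σ₀²)/(σ₀²σ²) = 2110.4479/(344.1025·45.8329); posterior variance σₙ² = σ₀²σ²/(σ² + n·σ₀²) = 344.1025·45.8329/2110.4479 = 7.472923.
Predictive variance for one new observation = σₙ² + σ² = 344.1025·45.8329/2110.4479 + 45.8329 = σ²·(σ₀² + 2110.4479)/2110.4479 = 45.8329·2454.5504/2110.4479 = 53.305823; SD = √(45.8329·2454.5504/2110.4479) = 7.3011.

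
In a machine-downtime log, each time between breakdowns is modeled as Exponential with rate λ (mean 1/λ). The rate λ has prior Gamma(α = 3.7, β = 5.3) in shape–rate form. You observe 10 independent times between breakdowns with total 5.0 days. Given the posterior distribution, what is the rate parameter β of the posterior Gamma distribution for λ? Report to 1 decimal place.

10.3

With a Gamma(shape α, rate β) prior on the exponential rate λ, the posterior after n observations with total T = Σxᵢ is Gamma(α+n, β+T).
Posterior: Gamma(3.7+10, 5.3+5.0) = Gamma(13.7, 10.3).
Posterior β = 10.3.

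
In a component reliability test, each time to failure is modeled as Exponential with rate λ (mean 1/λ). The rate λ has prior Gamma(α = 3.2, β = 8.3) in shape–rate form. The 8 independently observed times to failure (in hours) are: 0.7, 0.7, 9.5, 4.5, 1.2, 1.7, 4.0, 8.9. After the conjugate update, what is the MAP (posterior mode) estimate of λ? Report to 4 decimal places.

0.2582

With a Gamma(shape α, rate β) prior on the exponential rate λ, the posterior after n observations with total T = Σxᵢ is Gamma(α+n, β+T).
Sum of observations T = 31.2 hours; n = 8.
Posterior: Gamma(3.2+8, 8.3+31.2) = Gamma(11.2, 39.5).
Mode = (α−1)/β = 0.2582.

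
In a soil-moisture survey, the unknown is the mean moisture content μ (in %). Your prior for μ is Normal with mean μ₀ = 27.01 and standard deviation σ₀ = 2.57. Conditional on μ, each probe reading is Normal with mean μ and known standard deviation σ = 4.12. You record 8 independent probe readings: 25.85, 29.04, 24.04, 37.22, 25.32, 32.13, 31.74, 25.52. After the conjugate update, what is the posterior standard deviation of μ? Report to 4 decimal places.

For Normal data with known variance σ², a Normal(μ₀, σ₀²) prior on μ is conjugate. Posterior precision = 1/σ₀² + n/σ²; posterior mean is the precision-weighted average of μ₀ and x̄.
σ₀² = 2.57² = 6.6049, σ² = 4.12² = 16.9744; σ² + n·σ₀² = 16.9744 + 8·6.6049 = 69.8136.
Posterior precision = 1/σ₀² + n/σ² = 1/6.6049 + 8/16.9744 = (σ² + n·σ₀²)/(σ₀²σ²) = 69.8136/(6.6049·16.9744); posterior variance σₙ² = σ₀²σ²/(σ² + n·σ₀²) = 6.6049·16.9744/69.8136 = 1.605908.
Posterior SD = √σₙ² = √(6.6049·16.9744/69.8136) = 1.2672.

1.2672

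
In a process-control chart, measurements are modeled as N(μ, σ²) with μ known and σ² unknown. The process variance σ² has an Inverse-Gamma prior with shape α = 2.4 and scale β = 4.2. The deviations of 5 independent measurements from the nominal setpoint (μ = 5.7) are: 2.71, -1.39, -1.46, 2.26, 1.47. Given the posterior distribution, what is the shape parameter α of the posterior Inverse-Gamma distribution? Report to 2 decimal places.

4.90

With known mean μ and an Inverse-Gamma(α, β) prior on σ², the Normal likelihood is conjugate: posterior is Inv-Gamma(α + n/2, β + Σ(xᵢ−μ)²/2).
Σ(xᵢ−μ)² = (2.71)² + (-1.39)² + (-1.46)² + (2.26)² + (1.47)² = 18.6763.
Posterior: Inv-Gamma(2.4 + 5/2, 4.2 + 18.6763/2) = Inv-Gamma(4.90, 13.53815).
Posterior α = 4.90.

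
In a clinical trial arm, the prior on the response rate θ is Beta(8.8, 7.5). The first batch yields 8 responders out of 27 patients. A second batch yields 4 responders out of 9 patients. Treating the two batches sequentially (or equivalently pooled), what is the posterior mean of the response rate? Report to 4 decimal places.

The Beta prior is conjugate to a Binomial/Bernoulli likelihood; the update adds successes to α and failures to β.
After batch 1: Beta(8.8+8, 7.5+19) = Beta(16.8, 26.5).
After batch 2: Beta(16.8+4, 26.5+5) = Beta(20.8, 31.5).
Posterior mean = α/(α+β) = 20.8/52.3 = 0.3977.

0.3977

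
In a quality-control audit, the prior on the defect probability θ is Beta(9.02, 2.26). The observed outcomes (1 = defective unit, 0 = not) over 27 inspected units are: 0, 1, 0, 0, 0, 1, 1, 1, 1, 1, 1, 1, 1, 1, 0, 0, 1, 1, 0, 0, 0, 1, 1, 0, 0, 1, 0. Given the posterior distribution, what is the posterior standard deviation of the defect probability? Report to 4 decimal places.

0.0771

The Beta prior is conjugate to a Binomial/Bernoulli likelihood; the update adds successes to α and failures to β.
Posterior: Beta(α+k, β+n−k) = Beta(9.02+15, 2.26+12) = Beta(24.02, 14.26).
Var = αβ/((α+β)²(α+β+1)) = 24.02·14.26/(38.28²·39.28) = 0.00595083; SD = √0.00595083 = 0.0771.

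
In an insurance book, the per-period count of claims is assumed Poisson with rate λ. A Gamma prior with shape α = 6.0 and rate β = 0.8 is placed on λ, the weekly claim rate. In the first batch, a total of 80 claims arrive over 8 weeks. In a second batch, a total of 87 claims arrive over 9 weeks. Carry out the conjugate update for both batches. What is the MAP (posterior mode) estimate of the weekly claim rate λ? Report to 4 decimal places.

9.6629

With a Gamma(shape α, rate β) prior, the Poisson likelihood is conjugate: the posterior is Gamma(α + ΣXᵢ, β + n).
After batch 1: Gamma(α+S, β+n) = Gamma(6.0+80, 0.8+8) = Gamma(86.0, 8.8).
After batch 2: Gamma(α+S, β+n) = Gamma(86.0+87, 8.8+9) = Gamma(173.0, 17.8).
Mode of Gamma(α,β) for α≥1 is (α−1)/β = 172.0/17.8 = 9.6629.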